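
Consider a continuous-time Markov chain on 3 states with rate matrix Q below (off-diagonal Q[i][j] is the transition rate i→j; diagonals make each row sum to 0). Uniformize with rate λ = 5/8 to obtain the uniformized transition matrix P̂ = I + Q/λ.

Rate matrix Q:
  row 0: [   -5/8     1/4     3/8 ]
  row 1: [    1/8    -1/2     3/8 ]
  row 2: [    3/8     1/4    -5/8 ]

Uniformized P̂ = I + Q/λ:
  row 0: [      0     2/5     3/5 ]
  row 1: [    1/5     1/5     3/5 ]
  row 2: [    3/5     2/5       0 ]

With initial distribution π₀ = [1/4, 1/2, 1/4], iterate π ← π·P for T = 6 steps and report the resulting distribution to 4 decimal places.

π = [0.2975, 0.3333, 0.3692]

t=0: π = [0.2500, 0.5000, 0.2500]
t=1: π = [0.2500, 0.3000, 0.4500]
t=2: π = [0.3300, 0.3400, 0.3300]
t=3: π = [0.2660, 0.3320, 0.4020]
t=4: π = [0.3076, 0.3336, 0.3588]
t=5: π = [0.2820, 0.3333, 0.3847]
t=6: π = [0.2975, 0.3333, 0.3692]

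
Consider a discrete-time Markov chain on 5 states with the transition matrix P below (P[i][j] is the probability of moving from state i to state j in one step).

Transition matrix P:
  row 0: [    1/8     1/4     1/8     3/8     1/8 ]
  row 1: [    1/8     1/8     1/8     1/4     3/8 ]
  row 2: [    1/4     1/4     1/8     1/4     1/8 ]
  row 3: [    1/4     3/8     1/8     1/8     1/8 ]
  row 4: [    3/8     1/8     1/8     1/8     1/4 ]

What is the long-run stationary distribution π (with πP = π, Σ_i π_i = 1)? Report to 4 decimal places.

Balance equations π_j = Σ_i π_i·P[i][j]:
  π_0 = 1/8·π_0 + 1/8·π_1 + 1/4·π_2 + 1/4·π_3 + 3/8·π_4
  π_1 = 1/4·π_0 + 1/8·π_1 + 1/4·π_2 + 3/8·π_3 + 1/8·π_4
  π_2 = 1/8·π_0 + 1/8·π_1 + 1/8·π_2 + 1/8·π_3 + 1/8·π_4
  π_3 = 3/8·π_0 + 1/4·π_1 + 1/4·π_2 + 1/8·π_3 + 1/8·π_4
  normalize: π_0 + π_1 + π_2 + π_3 + π_4 = 1
Solving the linear system gives exactly π = [1165/5288, 1185/5288, 1/8, 1183/5288, 547/2644].

π = [0.2203, 0.2241, 0.1250, 0.2237, 0.2069]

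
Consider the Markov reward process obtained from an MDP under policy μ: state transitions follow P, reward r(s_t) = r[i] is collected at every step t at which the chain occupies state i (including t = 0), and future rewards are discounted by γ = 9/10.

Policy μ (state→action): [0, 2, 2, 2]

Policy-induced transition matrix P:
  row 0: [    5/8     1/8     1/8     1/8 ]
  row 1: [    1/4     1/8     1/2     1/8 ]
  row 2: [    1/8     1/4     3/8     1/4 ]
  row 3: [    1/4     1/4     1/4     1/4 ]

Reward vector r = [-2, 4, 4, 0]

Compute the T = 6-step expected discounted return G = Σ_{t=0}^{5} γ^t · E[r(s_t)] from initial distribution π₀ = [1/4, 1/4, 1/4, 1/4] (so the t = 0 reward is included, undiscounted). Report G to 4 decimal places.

t=0: π = [0.2500, 0.2500, 0.2500, 0.2500], E[r] = 1.5000, γ^t·E[r] = 1.500000, running G = 1.500000
t=1: π = [0.3125, 0.1875, 0.3125, 0.1875], E[r] = 1.3750, γ^t·E[r] = 1.237500, running G = 2.737500
t=2: π = [0.3281, 0.1875, 0.2969, 0.1875], E[r] = 1.2813, γ^t·E[r] = 1.037813, running G = 3.775313
t=3: π = [0.3359, 0.1855, 0.2930, 0.1855], E[r] = 1.2422, γ^t·E[r] = 0.905555, running G = 4.680867
t=4: π = [0.3394, 0.1848, 0.2910, 0.1848], E[r] = 1.2246, γ^t·E[r] = 0.803466, running G = 5.484333
t=5: π = [0.3409, 0.1845, 0.2902, 0.1845], E[r] = 1.2168, γ^t·E[r] = 0.718506, running G = 6.202840

G = 6.2028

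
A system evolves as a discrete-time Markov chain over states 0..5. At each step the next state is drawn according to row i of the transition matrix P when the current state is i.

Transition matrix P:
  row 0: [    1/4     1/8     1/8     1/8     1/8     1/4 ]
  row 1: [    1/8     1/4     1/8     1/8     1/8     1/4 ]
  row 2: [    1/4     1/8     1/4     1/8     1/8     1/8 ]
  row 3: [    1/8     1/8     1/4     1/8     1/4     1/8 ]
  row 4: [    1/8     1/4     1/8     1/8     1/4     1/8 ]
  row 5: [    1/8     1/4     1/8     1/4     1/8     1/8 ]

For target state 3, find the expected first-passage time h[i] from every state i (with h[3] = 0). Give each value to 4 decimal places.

First-step conditioning: h[3] = 0; for i ≠ 3, h[i] = 1 + Σ_k P[i][k]·h[k].
  h[0] = 1 + 1/4·h[0] + 1/8·h[1] + 1/8·h[2] + 1/8·h[4] + 1/4·h[5]
  h[1] = 1 + 1/8·h[0] + 1/4·h[1] + 1/8·h[2] + 1/8·h[4] + 1/4·h[5]
  h[2] = 1 + 1/4·h[0] + 1/8·h[1] + 1/4·h[2] + 1/8·h[4] + 1/8·h[5]
  h[4] = 1 + 1/8·h[0] + 1/4·h[1] + 1/8·h[2] + 1/4·h[4] + 1/8·h[5]
  h[5] = 1 + 1/8·h[0] + 1/4·h[1] + 1/8·h[2] + 1/8·h[4] + 1/8·h[5]
Solving the 5×5 linear system over states ≠ 3 gives exactly h = [168/25, 168/25, 512/75, 0, 512/75, 448/75] (h[3] = 0 is the target).

h = [6.7200, 6.7200, 6.8267, 0.0000, 6.8267, 5.9733]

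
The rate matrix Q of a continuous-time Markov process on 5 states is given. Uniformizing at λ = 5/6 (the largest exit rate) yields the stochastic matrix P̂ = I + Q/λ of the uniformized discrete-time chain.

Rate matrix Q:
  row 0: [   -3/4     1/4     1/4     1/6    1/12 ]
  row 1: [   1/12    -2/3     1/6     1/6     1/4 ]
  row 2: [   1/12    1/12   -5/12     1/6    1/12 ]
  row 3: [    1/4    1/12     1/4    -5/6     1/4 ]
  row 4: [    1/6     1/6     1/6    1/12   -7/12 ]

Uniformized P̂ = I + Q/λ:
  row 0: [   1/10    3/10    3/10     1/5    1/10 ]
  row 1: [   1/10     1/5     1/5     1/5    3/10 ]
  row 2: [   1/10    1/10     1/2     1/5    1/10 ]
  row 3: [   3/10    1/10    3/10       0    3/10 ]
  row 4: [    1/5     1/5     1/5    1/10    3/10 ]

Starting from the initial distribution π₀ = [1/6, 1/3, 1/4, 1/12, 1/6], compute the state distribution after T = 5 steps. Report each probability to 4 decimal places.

t=0: π = [0.1667, 0.3333, 0.2500, 0.0833, 0.1667]
t=1: π = [0.1333, 0.1833, 0.3000, 0.1667, 0.2167]
t=2: π = [0.1550, 0.1667, 0.3200, 0.1450, 0.2133]
t=3: π = [0.1503, 0.1690, 0.3260, 0.1497, 0.2050]
t=4: π = [0.1504, 0.1675, 0.3278, 0.1496, 0.2047]
t=5: π = [0.1504, 0.1673, 0.3283, 0.1496, 0.2044]

π = [0.1504, 0.1673, 0.3283, 0.1496, 0.2044]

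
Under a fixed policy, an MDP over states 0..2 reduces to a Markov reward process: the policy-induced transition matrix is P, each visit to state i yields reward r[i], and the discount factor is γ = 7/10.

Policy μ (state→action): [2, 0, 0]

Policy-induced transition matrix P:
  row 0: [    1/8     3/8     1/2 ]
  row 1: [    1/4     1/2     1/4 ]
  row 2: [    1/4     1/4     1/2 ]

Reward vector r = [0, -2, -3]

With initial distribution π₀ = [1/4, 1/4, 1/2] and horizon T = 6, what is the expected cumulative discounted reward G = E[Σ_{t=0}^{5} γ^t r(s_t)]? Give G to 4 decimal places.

t=0: π = [0.2500, 0.2500, 0.5000], E[r] = -2.0000, γ^t·E[r] = -2.000000, running G = -2.000000
t=1: π = [0.2188, 0.3438, 0.4375], E[r] = -2.0000, γ^t·E[r] = -1.400000, running G = -3.400000
t=2: π = [0.2227, 0.3633, 0.4141], E[r] = -1.9688, γ^t·E[r] = -0.964688, running G = -4.364688
t=3: π = [0.2222, 0.3687, 0.4092], E[r] = -1.9648, γ^t·E[r] = -0.673941, running G = -5.038629
t=4: π = [0.2222, 0.3699, 0.4078], E[r] = -1.9634, γ^t·E[r] = -0.471407, running G = -5.510036
t=5: π = [0.2222, 0.3703, 0.4075], E[r] = -1.9631, γ^t·E[r] = -0.329934, running G = -5.839970

G = -5.8400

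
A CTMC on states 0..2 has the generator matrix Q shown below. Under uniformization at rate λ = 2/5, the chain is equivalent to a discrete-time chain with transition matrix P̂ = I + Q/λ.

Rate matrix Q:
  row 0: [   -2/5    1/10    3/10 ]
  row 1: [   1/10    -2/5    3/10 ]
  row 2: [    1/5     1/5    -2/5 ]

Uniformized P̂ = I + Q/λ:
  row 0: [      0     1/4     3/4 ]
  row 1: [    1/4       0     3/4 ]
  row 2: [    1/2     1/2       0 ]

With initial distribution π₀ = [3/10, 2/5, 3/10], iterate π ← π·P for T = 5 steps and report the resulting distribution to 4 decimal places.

π = [0.2705, 0.2704, 0.4591]

t=0: π = [0.3000, 0.4000, 0.3000]
t=1: π = [0.2500, 0.2250, 0.5250]
t=2: π = [0.3188, 0.3250, 0.3563]
t=3: π = [0.2594, 0.2578, 0.4828]
t=4: π = [0.3059, 0.3063, 0.3879]
t=5: π = [0.2705, 0.2704, 0.4591]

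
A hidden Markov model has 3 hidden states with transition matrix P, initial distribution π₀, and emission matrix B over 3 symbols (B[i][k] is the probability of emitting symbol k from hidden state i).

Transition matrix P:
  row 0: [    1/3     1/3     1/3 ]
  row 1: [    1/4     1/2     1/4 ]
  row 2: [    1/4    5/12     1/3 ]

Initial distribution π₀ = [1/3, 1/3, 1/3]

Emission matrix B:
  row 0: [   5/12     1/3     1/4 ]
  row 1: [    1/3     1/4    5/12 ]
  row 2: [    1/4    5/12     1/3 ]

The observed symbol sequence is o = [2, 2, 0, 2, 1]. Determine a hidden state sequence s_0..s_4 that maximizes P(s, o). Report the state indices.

path = [1, 1, 1, 1, 1]

t=0: δ = [8.333e-02, 1.389e-01, 1.111e-01]  (obs o_0=2)
t=1: δ = [8.681e-03, 2.894e-02, 1.235e-02]  ψ = [1, 1, 2]  (obs o_1=2)
t=2: δ = [3.014e-03, 4.823e-03, 1.808e-03]  ψ = [1, 1, 1]  (obs o_2=0)
t=3: δ = [3.014e-04, 1.005e-03, 4.019e-04]  ψ = [1, 1, 1]  (obs o_3=2)
t=4: δ = [8.372e-05, 1.256e-04, 1.047e-04]  ψ = [1, 1, 1]  (obs o_4=1)
backtrack: best end state = 1; path = [1, 1, 1, 1, 1]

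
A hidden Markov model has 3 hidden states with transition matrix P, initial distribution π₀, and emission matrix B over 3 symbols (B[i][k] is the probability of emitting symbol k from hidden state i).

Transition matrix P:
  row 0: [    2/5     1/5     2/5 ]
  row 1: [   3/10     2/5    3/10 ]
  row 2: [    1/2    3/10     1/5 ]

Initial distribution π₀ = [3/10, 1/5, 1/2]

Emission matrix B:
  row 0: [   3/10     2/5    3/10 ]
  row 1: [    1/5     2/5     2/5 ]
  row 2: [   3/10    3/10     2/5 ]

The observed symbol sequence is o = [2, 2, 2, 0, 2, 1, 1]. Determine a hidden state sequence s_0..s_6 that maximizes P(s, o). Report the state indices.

path = [2, 0, 2, 0, 2, 0, 0]

t=0: δ = [9.000e-02, 8.000e-02, 2.000e-01]  (obs o_0=2)
t=1: δ = [3.000e-02, 2.400e-02, 1.600e-02]  ψ = [2, 2, 2]  (obs o_1=2)
t=2: δ = [3.600e-03, 3.840e-03, 4.800e-03]  ψ = [0, 1, 0]  (obs o_2=2)
t=3: δ = [7.200e-04, 3.072e-04, 4.320e-04]  ψ = [2, 1, 0]  (obs o_3=0)
t=4: δ = [8.640e-05, 5.760e-05, 1.152e-04]  ψ = [0, 0, 0]  (obs o_4=2)
t=5: δ = [2.304e-05, 1.382e-05, 1.037e-05]  ψ = [2, 2, 0]  (obs o_5=1)
t=6: δ = [3.686e-06, 2.212e-06, 2.765e-06]  ψ = [0, 1, 0]  (obs o_6=1)
backtrack: best end state = 0; path = [2, 0, 2, 0, 2, 0, 0]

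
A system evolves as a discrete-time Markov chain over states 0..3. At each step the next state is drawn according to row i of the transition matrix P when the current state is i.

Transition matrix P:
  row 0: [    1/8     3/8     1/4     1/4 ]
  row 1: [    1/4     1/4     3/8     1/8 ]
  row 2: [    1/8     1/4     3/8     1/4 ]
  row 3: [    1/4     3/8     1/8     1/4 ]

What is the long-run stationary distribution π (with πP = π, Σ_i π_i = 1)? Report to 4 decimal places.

π = [0.1891, 0.3002, 0.2982, 0.2125]

Balance equations π_j = Σ_i π_i·P[i][j]:
  π_0 = 1/8·π_0 + 1/4·π_1 + 1/8·π_2 + 1/4·π_3
  π_1 = 3/8·π_0 + 1/4·π_1 + 1/4·π_2 + 3/8·π_3
  π_2 = 1/4·π_0 + 3/8·π_1 + 3/8·π_2 + 1/8·π_3
  normalize: π_0 + π_1 + π_2 + π_3 = 1
Solving the linear system gives exactly π = [97/513, 154/513, 17/57, 109/513].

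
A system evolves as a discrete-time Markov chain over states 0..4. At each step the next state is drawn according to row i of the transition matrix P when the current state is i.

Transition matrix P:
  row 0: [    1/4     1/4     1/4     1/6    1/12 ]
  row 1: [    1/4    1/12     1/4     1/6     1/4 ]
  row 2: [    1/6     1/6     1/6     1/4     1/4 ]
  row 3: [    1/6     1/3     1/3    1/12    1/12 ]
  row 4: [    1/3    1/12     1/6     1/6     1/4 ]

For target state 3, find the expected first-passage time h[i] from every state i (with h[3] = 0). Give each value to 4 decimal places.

First-step conditioning: h[3] = 0; for i ≠ 3, h[i] = 1 + Σ_k P[i][k]·h[k].
  h[0] = 1 + 1/4·h[0] + 1/4·h[1] + 1/4·h[2] + 1/12·h[4]
  h[1] = 1 + 1/4·h[0] + 1/12·h[1] + 1/4·h[2] + 1/4·h[4]
  h[2] = 1 + 1/6·h[0] + 1/6·h[1] + 1/6·h[2] + 1/4·h[4]
  h[4] = 1 + 1/3·h[0] + 1/12·h[1] + 1/6·h[2] + 1/4·h[4]
Solving the 4×4 linear system over states ≠ 3 gives exactly h = [2847/526, 1425/263, 2631/526, 0, 1434/263] (h[3] = 0 is the target).

h = [5.4125, 5.4183, 5.0019, 0.0000, 5.4525]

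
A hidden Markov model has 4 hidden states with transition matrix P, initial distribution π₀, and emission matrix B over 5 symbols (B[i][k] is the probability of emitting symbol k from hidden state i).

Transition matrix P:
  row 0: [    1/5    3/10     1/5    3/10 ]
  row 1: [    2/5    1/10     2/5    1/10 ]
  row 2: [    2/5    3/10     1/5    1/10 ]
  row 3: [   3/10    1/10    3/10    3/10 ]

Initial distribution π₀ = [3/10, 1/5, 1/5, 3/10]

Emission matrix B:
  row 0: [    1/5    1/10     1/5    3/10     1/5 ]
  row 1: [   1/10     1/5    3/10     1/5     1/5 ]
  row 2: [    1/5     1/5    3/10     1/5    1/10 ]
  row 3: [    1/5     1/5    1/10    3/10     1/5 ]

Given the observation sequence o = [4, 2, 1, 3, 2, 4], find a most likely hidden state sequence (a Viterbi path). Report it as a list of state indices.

path = [0, 1, 2, 0, 1, 0]

t=0: δ = [6.000e-02, 4.000e-02, 2.000e-02, 6.000e-02]  (obs o_0=4)
t=1: δ = [3.600e-03, 5.400e-03, 5.400e-03, 1.800e-03]  ψ = [3, 0, 3, 0]  (obs o_1=2)
t=2: δ = [2.160e-04, 3.240e-04, 4.320e-04, 2.160e-04]  ψ = [1, 2, 1, 0]  (obs o_2=1)
t=3: δ = [5.184e-05, 2.592e-05, 2.592e-05, 1.944e-05]  ψ = [2, 2, 1, 0]  (obs o_3=3)
t=4: δ = [2.074e-06, 4.666e-06, 3.110e-06, 1.555e-06]  ψ = [0, 0, 0, 0]  (obs o_4=2)
t=5: δ = [3.732e-07, 1.866e-07, 1.866e-07, 1.244e-07]  ψ = [1, 2, 1, 0]  (obs o_5=4)
backtrack: best end state = 0; path = [0, 1, 2, 0, 1, 0]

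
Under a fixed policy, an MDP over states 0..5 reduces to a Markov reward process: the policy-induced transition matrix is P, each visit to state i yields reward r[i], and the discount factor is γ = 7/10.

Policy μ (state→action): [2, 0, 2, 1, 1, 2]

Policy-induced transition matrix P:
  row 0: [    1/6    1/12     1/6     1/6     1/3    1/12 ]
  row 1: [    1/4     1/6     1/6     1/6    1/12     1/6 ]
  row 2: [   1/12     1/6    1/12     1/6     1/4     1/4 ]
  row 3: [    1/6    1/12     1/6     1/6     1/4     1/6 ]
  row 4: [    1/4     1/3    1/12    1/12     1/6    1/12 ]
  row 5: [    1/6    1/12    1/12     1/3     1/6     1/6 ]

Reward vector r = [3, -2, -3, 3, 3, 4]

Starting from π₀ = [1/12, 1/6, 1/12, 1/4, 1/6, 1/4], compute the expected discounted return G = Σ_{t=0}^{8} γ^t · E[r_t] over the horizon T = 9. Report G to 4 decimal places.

G = 5.4771

t=0: π = [0.0833, 0.1667, 0.0833, 0.2500, 0.1667, 0.2500], E[r] = 1.9167, γ^t·E[r] = 1.916667, running G = 1.916667
t=1: π = [0.1875, 0.1458, 0.1250, 0.1944, 0.1944, 0.1528], E[r] = 1.6736, γ^t·E[r] = 1.171528, running G = 3.088194
t=2: π = [0.1846, 0.1545, 0.1273, 0.1759, 0.2124, 0.1453], E[r] = 1.6088, γ^t·E[r] = 0.788310, running G = 3.876505
t=3: π = [0.1866, 0.1599, 0.1263, 0.1732, 0.2098, 0.1442], E[r] = 1.5871, γ^t·E[r] = 0.544374, running G = 4.420878
t=4: π = [0.1870, 0.1596, 0.1266, 0.1732, 0.2094, 0.1441], E[r] = 1.5861, γ^t·E[r] = 0.380822, running G = 4.801700
t=5: π = [0.1869, 0.1595, 0.1267, 0.1732, 0.2095, 0.1442], E[r] = 1.5866, γ^t·E[r] = 0.266658, running G = 5.068358
t=6: π = [0.1869, 0.1596, 0.1266, 0.1732, 0.2095, 0.1442], E[r] = 1.5866, γ^t·E[r] = 0.186658, running G = 5.255016
t=7: π = [0.1869, 0.1596, 0.1266, 0.1732, 0.2095, 0.1442], E[r] = 1.5866, γ^t·E[r] = 0.130660, running G = 5.385676
t=8: π = [0.1869, 0.1596, 0.1266, 0.1732, 0.2095, 0.1442], E[r] = 1.5866, γ^t·E[r] = 0.091462, running G = 5.477138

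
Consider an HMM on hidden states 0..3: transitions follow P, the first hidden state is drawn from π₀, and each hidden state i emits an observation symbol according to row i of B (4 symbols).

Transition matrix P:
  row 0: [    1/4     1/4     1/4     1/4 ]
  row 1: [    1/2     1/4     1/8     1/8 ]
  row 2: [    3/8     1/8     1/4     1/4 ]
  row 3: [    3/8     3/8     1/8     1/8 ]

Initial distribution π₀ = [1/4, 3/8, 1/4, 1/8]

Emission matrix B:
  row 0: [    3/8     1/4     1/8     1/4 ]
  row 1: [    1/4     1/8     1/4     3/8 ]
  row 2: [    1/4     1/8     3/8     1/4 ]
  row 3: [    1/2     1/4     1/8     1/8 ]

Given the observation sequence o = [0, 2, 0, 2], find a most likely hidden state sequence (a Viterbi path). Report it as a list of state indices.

path = [0, 2, 0, 2]

t=0: δ = [9.375e-02, 9.375e-02, 6.250e-02, 6.250e-02]  (obs o_0=0)
t=1: δ = [5.859e-03, 5.859e-03, 8.789e-03, 2.930e-03]  ψ = [1, 0, 0, 0]  (obs o_1=2)
t=2: δ = [1.236e-03, 3.662e-04, 5.493e-04, 1.099e-03]  ψ = [2, 0, 2, 2]  (obs o_2=0)
t=3: δ = [5.150e-05, 1.030e-04, 1.159e-04, 3.862e-05]  ψ = [3, 3, 0, 0]  (obs o_3=2)
backtrack: best end state = 2; path = [0, 2, 0, 2]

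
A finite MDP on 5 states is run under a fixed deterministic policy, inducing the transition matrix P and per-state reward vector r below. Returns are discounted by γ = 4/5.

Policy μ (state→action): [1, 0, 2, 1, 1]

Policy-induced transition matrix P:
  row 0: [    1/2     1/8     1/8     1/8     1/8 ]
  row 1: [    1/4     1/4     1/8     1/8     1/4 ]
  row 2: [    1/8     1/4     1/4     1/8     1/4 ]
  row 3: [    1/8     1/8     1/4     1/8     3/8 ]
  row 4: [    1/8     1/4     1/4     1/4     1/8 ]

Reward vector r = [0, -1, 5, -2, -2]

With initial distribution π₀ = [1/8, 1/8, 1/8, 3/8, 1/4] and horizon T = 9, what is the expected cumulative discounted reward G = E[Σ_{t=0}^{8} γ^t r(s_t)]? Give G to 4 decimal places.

t=0: π = [0.1250, 0.1250, 0.1250, 0.3750, 0.2500], E[r] = -0.7500, γ^t·E[r] = -0.750000, running G = -0.750000
t=1: π = [0.1875, 0.1875, 0.2188, 0.1563, 0.2500], E[r] = 0.0938, γ^t·E[r] = 0.075000, running G = -0.675000
t=2: π = [0.2188, 0.2070, 0.2031, 0.1563, 0.2148], E[r] = 0.0664, γ^t·E[r] = 0.042500, running G = -0.632500
t=3: π = [0.2329, 0.2031, 0.1968, 0.1519, 0.2153], E[r] = 0.0464, γ^t·E[r] = 0.023750, running G = -0.608750
t=4: π = [0.2377, 0.2019, 0.1955, 0.1519, 0.2130], E[r] = 0.0458, γ^t·E[r] = 0.018775, running G = -0.589975
t=5: π = [0.2394, 0.2013, 0.1950, 0.1516, 0.2127], E[r] = 0.0454, γ^t·E[r] = 0.014873, running G = -0.575103
t=6: π = [0.2399, 0.2011, 0.1949, 0.1516, 0.2124], E[r] = 0.0454, γ^t·E[r] = 0.011899, running G = -0.563203
t=7: π = [0.2401, 0.2011, 0.1949, 0.1516, 0.2124], E[r] = 0.0454, γ^t·E[r] = 0.009514, running G = -0.553689
t=8: π = [0.2402, 0.2010, 0.1949, 0.1516, 0.2124], E[r] = 0.0454, γ^t·E[r] = 0.007611, running G = -0.546078

G = -0.5461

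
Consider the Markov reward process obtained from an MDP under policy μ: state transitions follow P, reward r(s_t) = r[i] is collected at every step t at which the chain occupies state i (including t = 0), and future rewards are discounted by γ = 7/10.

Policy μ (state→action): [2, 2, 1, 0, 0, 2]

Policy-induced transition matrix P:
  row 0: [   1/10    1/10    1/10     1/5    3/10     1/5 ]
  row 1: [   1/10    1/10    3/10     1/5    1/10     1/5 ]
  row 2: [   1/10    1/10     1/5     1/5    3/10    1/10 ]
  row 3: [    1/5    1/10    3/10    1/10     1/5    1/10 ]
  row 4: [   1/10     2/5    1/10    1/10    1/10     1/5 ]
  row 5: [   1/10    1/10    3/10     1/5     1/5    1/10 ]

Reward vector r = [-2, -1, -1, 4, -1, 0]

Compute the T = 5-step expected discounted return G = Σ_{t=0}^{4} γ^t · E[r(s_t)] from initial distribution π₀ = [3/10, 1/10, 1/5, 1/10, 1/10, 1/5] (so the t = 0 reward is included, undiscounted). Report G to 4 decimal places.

G = -0.8139

t=0: π = [0.3000, 0.1000, 0.2000, 0.1000, 0.1000, 0.2000], E[r] = -0.6000, γ^t·E[r] = -0.600000, running G = -0.600000
t=1: π = [0.1100, 0.1300, 0.2000, 0.1800, 0.2300, 0.1500], E[r] = -0.0600, γ^t·E[r] = -0.042000, running G = -0.642000
t=2: π = [0.1180, 0.1690, 0.2120, 0.1590, 0.1950, 0.1470], E[r] = -0.1760, γ^t·E[r] = -0.086240, running G = -0.728240
t=3: π = [0.1159, 0.1585, 0.2162, 0.1646, 0.1966, 0.1482], E[r] = -0.1447, γ^t·E[r] = -0.049632, running G = -0.777872
t=4: π = [0.1165, 0.1590, 0.2159, 0.1639, 0.1977, 0.1471], E[r] = -0.1500, γ^t·E[r] = -0.036005, running G = -0.813877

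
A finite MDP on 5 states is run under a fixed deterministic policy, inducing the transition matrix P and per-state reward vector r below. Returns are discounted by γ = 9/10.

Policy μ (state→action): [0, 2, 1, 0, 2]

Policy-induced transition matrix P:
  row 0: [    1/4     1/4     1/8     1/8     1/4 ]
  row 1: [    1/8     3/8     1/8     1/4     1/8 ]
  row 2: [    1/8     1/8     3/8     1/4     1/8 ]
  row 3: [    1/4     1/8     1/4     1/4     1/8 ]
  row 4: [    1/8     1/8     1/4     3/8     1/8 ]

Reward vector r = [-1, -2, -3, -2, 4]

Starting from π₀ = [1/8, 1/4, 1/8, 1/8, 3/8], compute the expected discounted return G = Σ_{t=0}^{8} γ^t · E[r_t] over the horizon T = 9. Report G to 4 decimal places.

t=0: π = [0.1250, 0.2500, 0.1250, 0.1250, 0.3750], E[r] = 0.2500, γ^t·E[r] = 0.250000, running G = 0.250000
t=1: π = [0.1563, 0.2031, 0.2188, 0.2813, 0.1406], E[r] = -1.2188, γ^t·E[r] = -1.096875, running G = -0.846875
t=2: π = [0.1797, 0.1953, 0.2324, 0.2480, 0.1445], E[r] = -1.1855, γ^t·E[r] = -0.960293, running G = -1.807168
t=3: π = [0.1785, 0.1963, 0.2322, 0.2456, 0.1475], E[r] = -1.1689, γ^t·E[r] = -0.852161, running G = -2.659329
t=4: π = [0.1780, 0.1964, 0.2322, 0.2461, 0.1473], E[r] = -1.1703, γ^t·E[r] = -0.767846, running G = -3.427175
t=5: π = [0.1780, 0.1963, 0.2322, 0.2462, 0.1473], E[r] = -1.1707, γ^t·E[r] = -0.691287, running G = -4.118462
t=6: π = [0.1780, 0.1963, 0.2322, 0.2462, 0.1473], E[r] = -1.1707, γ^t·E[r] = -0.622157, running G = -4.740619
t=7: π = [0.1780, 0.1963, 0.2322, 0.2462, 0.1473], E[r] = -1.1707, γ^t·E[r] = -0.559940, running G = -5.300558
t=8: π = [0.1780, 0.1963, 0.2322, 0.2462, 0.1473], E[r] = -1.1707, γ^t·E[r] = -0.503946, running G = -5.804505

G = -5.8045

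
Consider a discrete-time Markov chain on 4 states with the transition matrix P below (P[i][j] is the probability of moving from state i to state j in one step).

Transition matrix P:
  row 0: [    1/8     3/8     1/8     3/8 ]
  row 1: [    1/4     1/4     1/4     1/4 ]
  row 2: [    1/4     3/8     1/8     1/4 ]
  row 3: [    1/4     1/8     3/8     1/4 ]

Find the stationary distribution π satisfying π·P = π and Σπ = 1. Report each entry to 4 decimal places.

Balance equations π_j = Σ_i π_i·P[i][j]:
  π_0 = 1/8·π_0 + 1/4·π_1 + 1/4·π_2 + 1/4·π_3
  π_1 = 3/8·π_0 + 1/4·π_1 + 3/8·π_2 + 1/8·π_3
  π_2 = 1/8·π_0 + 1/4·π_1 + 1/8·π_2 + 3/8·π_3
  normalize: π_0 + π_1 + π_2 + π_3 = 1
Solving the linear system gives exactly π = [2/9, 22/81, 37/162, 5/18].

π = [0.2222, 0.2716, 0.2284, 0.2778]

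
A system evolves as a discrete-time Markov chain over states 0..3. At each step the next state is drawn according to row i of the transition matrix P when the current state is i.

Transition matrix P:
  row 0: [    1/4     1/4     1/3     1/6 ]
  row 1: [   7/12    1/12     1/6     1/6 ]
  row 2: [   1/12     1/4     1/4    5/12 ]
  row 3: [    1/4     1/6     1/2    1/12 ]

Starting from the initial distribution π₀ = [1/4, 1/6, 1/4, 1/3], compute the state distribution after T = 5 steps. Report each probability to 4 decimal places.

π = [0.2642, 0.1980, 0.3120, 0.2257]

t=0: π = [0.2500, 0.1667, 0.2500, 0.3333]
t=1: π = [0.2639, 0.1944, 0.3403, 0.2014]
t=2: π = [0.2581, 0.2008, 0.3061, 0.2350]
t=3: π = [0.2659, 0.1970, 0.3135, 0.2236]
t=4: π = [0.2634, 0.1985, 0.3117, 0.2264]
t=5: π = [0.2642, 0.1980, 0.3120, 0.2257]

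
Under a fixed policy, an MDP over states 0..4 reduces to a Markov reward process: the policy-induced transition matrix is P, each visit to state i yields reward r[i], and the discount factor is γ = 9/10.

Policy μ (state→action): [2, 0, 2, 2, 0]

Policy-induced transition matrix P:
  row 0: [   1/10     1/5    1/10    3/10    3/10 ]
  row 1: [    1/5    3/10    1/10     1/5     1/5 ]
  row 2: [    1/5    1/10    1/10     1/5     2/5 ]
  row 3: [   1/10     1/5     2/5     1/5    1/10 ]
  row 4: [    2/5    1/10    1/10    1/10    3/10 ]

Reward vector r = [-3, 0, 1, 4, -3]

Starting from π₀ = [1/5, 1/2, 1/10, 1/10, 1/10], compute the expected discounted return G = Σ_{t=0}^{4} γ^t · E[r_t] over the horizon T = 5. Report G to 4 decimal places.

G = -1.6779

t=0: π = [0.2000, 0.5000, 0.1000, 0.1000, 0.1000], E[r] = -0.4000, γ^t·E[r] = -0.400000, running G = -0.400000
t=1: π = [0.1900, 0.2300, 0.1300, 0.2100, 0.2400], E[r] = -0.3200, γ^t·E[r] = -0.288000, running G = -0.688000
t=2: π = [0.2080, 0.1860, 0.1630, 0.1950, 0.2480], E[r] = -0.4250, γ^t·E[r] = -0.344250, running G = -1.032250
t=3: π = [0.2093, 0.1775, 0.1585, 0.1960, 0.2587], E[r] = -0.4615, γ^t·E[r] = -0.336434, running G = -1.368684
t=4: π = [0.2112, 0.1760, 0.1588, 0.1951, 0.2589], E[r] = -0.4713, γ^t·E[r] = -0.309213, running G = -1.677897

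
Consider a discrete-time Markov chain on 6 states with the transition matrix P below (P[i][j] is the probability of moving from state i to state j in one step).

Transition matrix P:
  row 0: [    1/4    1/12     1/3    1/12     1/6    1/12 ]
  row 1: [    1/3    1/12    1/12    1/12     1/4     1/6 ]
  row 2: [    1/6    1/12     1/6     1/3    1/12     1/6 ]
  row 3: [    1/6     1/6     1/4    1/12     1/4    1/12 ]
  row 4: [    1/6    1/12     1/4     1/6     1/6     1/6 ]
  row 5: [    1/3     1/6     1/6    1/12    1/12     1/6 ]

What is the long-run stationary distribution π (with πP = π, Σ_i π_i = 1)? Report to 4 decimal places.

π = [0.2259, 0.1073, 0.2212, 0.1519, 0.1586, 0.1352]

Balance equations π_j = Σ_i π_i·P[i][j]:
  π_0 = 1/4·π_0 + 1/3·π_1 + 1/6·π_2 + 1/6·π_3 + 1/6·π_4 + 1/3·π_5
  π_1 = 1/12·π_0 + 1/12·π_1 + 1/12·π_2 + 1/6·π_3 + 1/12·π_4 + 1/6·π_5
  π_2 = 1/3·π_0 + 1/12·π_1 + 1/6·π_2 + 1/4·π_3 + 1/4·π_4 + 1/6·π_5
  π_3 = 1/12·π_0 + 1/12·π_1 + 1/3·π_2 + 1/12·π_3 + 1/6·π_4 + 1/12·π_5
  π_4 = 1/6·π_0 + 1/4·π_1 + 1/12·π_2 + 1/4·π_3 + 1/6·π_4 + 1/12·π_5
  normalize: π_0 + π_1 + π_2 + π_3 + π_4 + π_5 = 1
Solving the linear system gives exactly π = [61478/272149, 29189/272149, 60212/272149, 41328/272149, 43151/272149, 36791/272149].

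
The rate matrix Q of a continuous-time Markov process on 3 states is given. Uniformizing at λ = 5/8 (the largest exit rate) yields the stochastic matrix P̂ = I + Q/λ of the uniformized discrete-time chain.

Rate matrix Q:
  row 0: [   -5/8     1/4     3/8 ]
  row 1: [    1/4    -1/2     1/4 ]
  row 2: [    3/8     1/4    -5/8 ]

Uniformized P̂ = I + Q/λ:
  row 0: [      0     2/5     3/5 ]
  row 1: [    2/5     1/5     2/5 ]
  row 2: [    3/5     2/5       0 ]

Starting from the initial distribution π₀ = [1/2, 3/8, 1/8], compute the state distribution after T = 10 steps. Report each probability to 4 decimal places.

t=0: π = [0.5000, 0.3750, 0.1250]
t=1: π = [0.2250, 0.3250, 0.4500]
t=2: π = [0.4000, 0.3350, 0.2650]
t=3: π = [0.2930, 0.3330, 0.3740]
t=4: π = [0.3576, 0.3334, 0.3090]
t=5: π = [0.3188, 0.3333, 0.3479]
t=6: π = [0.3421, 0.3333, 0.3246]
t=7: π = [0.3281, 0.3333, 0.3386]
t=8: π = [0.3365, 0.3333, 0.3302]
t=9: π = [0.3314, 0.3333, 0.3352]
t=10: π = [0.3345, 0.3333, 0.3322]

π = [0.3345, 0.3333, 0.3322]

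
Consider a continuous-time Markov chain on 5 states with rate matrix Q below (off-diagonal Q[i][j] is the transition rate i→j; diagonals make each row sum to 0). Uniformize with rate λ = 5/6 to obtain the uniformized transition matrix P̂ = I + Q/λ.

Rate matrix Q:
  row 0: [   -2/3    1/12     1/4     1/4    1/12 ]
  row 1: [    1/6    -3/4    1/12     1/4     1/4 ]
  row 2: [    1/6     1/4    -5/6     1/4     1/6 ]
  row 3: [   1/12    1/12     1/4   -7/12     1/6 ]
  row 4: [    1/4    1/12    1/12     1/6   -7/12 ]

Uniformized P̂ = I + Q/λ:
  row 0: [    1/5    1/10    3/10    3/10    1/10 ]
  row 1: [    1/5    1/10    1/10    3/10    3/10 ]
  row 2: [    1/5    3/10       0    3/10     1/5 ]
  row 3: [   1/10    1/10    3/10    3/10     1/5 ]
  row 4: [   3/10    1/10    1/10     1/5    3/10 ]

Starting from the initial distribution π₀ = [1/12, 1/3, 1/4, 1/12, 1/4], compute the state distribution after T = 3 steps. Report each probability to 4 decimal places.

t=0: π = [0.0833, 0.3333, 0.2500, 0.0833, 0.2500]
t=1: π = [0.2167, 0.1500, 0.1083, 0.2750, 0.2500]
t=2: π = [0.1975, 0.1217, 0.1875, 0.2750, 0.2183]
t=3: π = [0.1943, 0.1375, 0.1758, 0.2782, 0.2143]

π = [0.1943, 0.1375, 0.1758, 0.2782, 0.2143]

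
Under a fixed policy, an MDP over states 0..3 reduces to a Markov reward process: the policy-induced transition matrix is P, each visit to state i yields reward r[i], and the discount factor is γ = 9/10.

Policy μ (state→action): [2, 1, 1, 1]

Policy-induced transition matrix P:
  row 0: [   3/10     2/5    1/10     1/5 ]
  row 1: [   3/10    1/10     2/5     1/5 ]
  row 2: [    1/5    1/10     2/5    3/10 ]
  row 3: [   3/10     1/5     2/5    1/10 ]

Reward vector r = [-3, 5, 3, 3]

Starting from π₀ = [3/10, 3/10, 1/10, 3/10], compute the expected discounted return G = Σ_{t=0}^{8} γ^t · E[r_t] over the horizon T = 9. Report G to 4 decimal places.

G = 10.9131

t=0: π = [0.3000, 0.3000, 0.1000, 0.3000], E[r] = 1.8000, γ^t·E[r] = 1.800000, running G = 1.800000
t=1: π = [0.2900, 0.2200, 0.3100, 0.1800], E[r] = 1.7000, γ^t·E[r] = 1.530000, running G = 3.330000
t=2: π = [0.2690, 0.2050, 0.3130, 0.2130], E[r] = 1.7960, γ^t·E[r] = 1.454760, running G = 4.784760
t=3: π = [0.2687, 0.2020, 0.3193, 0.2100], E[r] = 1.7918, γ^t·E[r] = 1.306222, running G = 6.090982
t=4: π = [0.2681, 0.2016, 0.3194, 0.2109], E[r] = 1.7948, γ^t·E[r] = 1.177568, running G = 7.268550
t=5: π = [0.2681, 0.2015, 0.3196, 0.2108], E[r] = 1.7947, γ^t·E[r] = 1.059730, running G = 8.328280
t=6: π = [0.2680, 0.2015, 0.3196, 0.2109], E[r] = 1.7948, γ^t·E[r] = 0.953805, running G = 9.282086
t=7: π = [0.2680, 0.2015, 0.3196, 0.2109], E[r] = 1.7947, γ^t·E[r] = 0.858423, running G = 10.140509
t=8: π = [0.2680, 0.2015, 0.3196, 0.2109], E[r] = 1.7948, γ^t·E[r] = 0.772582, running G = 10.913090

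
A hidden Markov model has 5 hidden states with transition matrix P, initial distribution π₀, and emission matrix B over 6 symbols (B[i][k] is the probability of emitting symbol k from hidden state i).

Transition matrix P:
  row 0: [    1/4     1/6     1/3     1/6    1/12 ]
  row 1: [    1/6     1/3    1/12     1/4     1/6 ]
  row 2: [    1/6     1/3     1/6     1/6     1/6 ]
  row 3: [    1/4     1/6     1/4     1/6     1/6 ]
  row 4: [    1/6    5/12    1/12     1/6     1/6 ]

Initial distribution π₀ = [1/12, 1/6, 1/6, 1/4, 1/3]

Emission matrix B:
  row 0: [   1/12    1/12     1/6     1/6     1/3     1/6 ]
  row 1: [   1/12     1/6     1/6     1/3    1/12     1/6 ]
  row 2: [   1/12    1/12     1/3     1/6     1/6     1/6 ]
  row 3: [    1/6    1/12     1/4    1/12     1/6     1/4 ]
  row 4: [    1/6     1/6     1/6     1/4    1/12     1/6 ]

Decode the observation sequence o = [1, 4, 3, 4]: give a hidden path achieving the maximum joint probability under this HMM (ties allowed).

path = [4, 1, 1, 0]

t=0: δ = [6.944e-03, 2.778e-02, 1.389e-02, 2.083e-02, 5.556e-02]  (obs o_0=1)
t=1: δ = [3.086e-03, 1.929e-03, 8.681e-04, 1.543e-03, 7.716e-04]  ψ = [4, 4, 3, 4, 4]  (obs o_1=4)
t=2: δ = [1.286e-04, 2.143e-04, 1.715e-04, 4.287e-05, 8.038e-05]  ψ = [0, 1, 0, 0, 1]  (obs o_2=3)
t=3: δ = [1.191e-05, 5.954e-06, 7.144e-06, 8.931e-06, 2.977e-06]  ψ = [1, 1, 0, 1, 1]  (obs o_3=4)
backtrack: best end state = 0; path = [4, 1, 1, 0]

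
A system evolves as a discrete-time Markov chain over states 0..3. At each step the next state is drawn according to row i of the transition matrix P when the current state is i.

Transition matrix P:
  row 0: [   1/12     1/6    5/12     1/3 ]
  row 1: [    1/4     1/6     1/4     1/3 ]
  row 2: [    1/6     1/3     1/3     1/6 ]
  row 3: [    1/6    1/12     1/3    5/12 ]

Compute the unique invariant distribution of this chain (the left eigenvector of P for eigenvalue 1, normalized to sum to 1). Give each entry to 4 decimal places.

π = [0.1690, 0.1966, 0.3310, 0.3034]

Balance equations π_j = Σ_i π_i·P[i][j]:
  π_0 = 1/12·π_0 + 1/4·π_1 + 1/6·π_2 + 1/6·π_3
  π_1 = 1/6·π_0 + 1/6·π_1 + 1/3·π_2 + 1/12·π_3
  π_2 = 5/12·π_0 + 1/4·π_1 + 1/3·π_2 + 1/3·π_3
  normalize: π_0 + π_1 + π_2 + π_3 = 1
Solving the linear system gives exactly π = [49/290, 57/290, 48/145, 44/145].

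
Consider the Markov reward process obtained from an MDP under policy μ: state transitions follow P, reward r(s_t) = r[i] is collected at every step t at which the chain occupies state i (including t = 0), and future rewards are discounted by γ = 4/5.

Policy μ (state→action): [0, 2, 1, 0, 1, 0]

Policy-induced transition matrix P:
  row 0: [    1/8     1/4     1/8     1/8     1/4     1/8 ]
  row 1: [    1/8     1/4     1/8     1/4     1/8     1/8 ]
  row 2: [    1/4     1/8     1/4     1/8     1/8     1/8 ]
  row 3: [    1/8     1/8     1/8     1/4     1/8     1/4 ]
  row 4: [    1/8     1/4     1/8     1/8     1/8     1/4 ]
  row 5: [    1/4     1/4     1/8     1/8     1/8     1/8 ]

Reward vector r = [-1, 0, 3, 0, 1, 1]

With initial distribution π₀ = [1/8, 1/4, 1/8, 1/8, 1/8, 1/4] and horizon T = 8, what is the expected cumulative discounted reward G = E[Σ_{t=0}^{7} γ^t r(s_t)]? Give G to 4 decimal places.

t=0: π = [0.1250, 0.2500, 0.1250, 0.1250, 0.1250, 0.2500], E[r] = 0.6250, γ^t·E[r] = 0.625000, running G = 0.625000
t=1: π = [0.1719, 0.2188, 0.1406, 0.1719, 0.1406, 0.1563], E[r] = 0.5469, γ^t·E[r] = 0.437500, running G = 1.062500
t=2: π = [0.1621, 0.2109, 0.1426, 0.1738, 0.1465, 0.1641], E[r] = 0.5762, γ^t·E[r] = 0.368750, running G = 1.431250
t=3: π = [0.1633, 0.2104, 0.1428, 0.1731, 0.1453, 0.1650], E[r] = 0.5754, γ^t·E[r] = 0.294625, running G = 1.725875
t=4: π = [0.1635, 0.2105, 0.1429, 0.1729, 0.1454, 0.1648], E[r] = 0.5753, γ^t·E[r] = 0.235638, running G = 1.961513
t=5: π = [0.1635, 0.2105, 0.1429, 0.1729, 0.1454, 0.1648], E[r] = 0.5753, γ^t·E[r] = 0.188529, running G = 2.150041
t=6: π = [0.1635, 0.2105, 0.1429, 0.1729, 0.1454, 0.1648], E[r] = 0.5753, γ^t·E[r] = 0.150823, running G = 2.300864
t=7: π = [0.1635, 0.2105, 0.1429, 0.1729, 0.1454, 0.1648], E[r] = 0.5753, γ^t·E[r] = 0.120658, running G = 2.421522

G = 2.4215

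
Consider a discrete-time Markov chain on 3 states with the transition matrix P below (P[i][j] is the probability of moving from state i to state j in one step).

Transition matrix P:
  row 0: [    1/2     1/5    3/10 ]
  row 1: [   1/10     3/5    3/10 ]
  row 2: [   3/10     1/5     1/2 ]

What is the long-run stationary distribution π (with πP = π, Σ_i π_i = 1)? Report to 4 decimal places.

π = [0.2917, 0.3333, 0.3750]

Balance equations π_j = Σ_i π_i·P[i][j]:
  π_0 = 1/2·π_0 + 1/10·π_1 + 3/10·π_2
  π_1 = 1/5·π_0 + 3/5·π_1 + 1/5·π_2
  normalize: π_0 + π_1 + π_2 = 1
Solving the linear system gives exactly π = [7/24, 1/3, 3/8].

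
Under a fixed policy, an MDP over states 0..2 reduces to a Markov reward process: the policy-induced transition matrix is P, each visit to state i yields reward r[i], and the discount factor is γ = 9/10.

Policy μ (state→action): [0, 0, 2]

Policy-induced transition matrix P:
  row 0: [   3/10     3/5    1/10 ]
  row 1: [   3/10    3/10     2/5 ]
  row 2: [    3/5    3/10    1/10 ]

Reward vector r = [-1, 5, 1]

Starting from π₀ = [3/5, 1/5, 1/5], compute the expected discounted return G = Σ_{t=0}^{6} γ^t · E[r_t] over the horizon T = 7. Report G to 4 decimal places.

G = 8.9072

t=0: π = [0.6000, 0.2000, 0.2000], E[r] = 0.6000, γ^t·E[r] = 0.600000, running G = 0.600000
t=1: π = [0.3600, 0.4800, 0.1600], E[r] = 2.2000, γ^t·E[r] = 1.980000, running G = 2.580000
t=2: π = [0.3480, 0.4080, 0.2440], E[r] = 1.9360, γ^t·E[r] = 1.568160, running G = 4.148160
t=3: π = [0.3732, 0.4044, 0.2224], E[r] = 1.8712, γ^t·E[r] = 1.364105, running G = 5.512265
t=4: π = [0.3667, 0.4120, 0.2213], E[r] = 1.9144, γ^t·E[r] = 1.256038, running G = 6.768303
t=5: π = [0.3664, 0.4100, 0.2236], E[r] = 1.9073, γ^t·E[r] = 1.126225, running G = 7.894528
t=6: π = [0.3671, 0.4099, 0.2230], E[r] = 1.9055, γ^t·E[r] = 1.012673, running G = 8.907200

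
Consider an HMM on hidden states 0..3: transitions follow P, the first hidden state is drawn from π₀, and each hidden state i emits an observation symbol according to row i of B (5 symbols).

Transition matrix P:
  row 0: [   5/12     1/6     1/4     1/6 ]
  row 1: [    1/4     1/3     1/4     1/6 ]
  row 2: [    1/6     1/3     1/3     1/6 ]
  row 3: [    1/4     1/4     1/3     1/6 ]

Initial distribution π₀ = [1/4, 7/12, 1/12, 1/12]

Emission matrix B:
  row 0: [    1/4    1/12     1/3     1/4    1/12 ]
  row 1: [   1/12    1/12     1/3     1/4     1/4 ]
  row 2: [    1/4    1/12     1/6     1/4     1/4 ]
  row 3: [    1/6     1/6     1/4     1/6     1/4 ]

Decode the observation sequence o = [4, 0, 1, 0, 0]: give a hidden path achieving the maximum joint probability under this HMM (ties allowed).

path = [1, 0, 0, 0, 0]

t=0: δ = [2.083e-02, 1.458e-01, 2.083e-02, 2.083e-02]  (obs o_0=4)
t=1: δ = [9.115e-03, 4.051e-03, 9.115e-03, 4.051e-03]  ψ = [1, 1, 1, 1]  (obs o_1=0)
t=2: δ = [3.165e-04, 2.532e-04, 2.532e-04, 2.532e-04]  ψ = [0, 2, 2, 0]  (obs o_2=1)
t=3: δ = [3.297e-05, 7.033e-06, 2.110e-05, 8.791e-06]  ψ = [0, 1, 2, 0]  (obs o_3=0)
t=4: δ = [3.434e-06, 5.861e-07, 2.060e-06, 9.157e-07]  ψ = [0, 2, 0, 0]  (obs o_4=0)
backtrack: best end state = 0; path = [1, 0, 0, 0, 0]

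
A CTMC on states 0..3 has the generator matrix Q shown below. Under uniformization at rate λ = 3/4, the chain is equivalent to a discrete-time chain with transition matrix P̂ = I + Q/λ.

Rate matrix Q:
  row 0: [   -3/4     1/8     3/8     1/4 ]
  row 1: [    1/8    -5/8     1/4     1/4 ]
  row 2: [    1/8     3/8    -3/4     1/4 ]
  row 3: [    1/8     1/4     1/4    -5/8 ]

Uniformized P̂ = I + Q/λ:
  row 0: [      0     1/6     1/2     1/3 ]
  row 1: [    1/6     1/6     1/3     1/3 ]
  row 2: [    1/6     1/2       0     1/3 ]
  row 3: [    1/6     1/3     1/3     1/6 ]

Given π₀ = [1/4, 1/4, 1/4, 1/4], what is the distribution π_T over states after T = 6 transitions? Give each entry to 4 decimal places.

t=0: π = [0.2500, 0.2500, 0.2500, 0.2500]
t=1: π = [0.1250, 0.2917, 0.2917, 0.2917]
t=2: π = [0.1458, 0.3125, 0.2569, 0.2847]
t=3: π = [0.1424, 0.2998, 0.2720, 0.2859]
t=4: π = [0.1429, 0.3050, 0.2664, 0.2857]
t=5: π = [0.1428, 0.3031, 0.2684, 0.2857]
t=6: π = [0.1429, 0.3037, 0.2677, 0.2857]

π = [0.1429, 0.3037, 0.2677, 0.2857]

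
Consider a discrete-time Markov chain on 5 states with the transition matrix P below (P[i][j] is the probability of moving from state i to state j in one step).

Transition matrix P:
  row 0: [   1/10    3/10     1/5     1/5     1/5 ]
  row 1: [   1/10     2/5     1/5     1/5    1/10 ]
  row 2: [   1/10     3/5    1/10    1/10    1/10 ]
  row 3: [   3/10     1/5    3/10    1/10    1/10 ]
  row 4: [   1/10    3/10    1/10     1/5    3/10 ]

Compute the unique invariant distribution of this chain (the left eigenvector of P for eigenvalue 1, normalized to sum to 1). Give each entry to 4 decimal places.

π = [0.1330, 0.3763, 0.1840, 0.1651, 0.1416]

Balance equations π_j = Σ_i π_i·P[i][j]:
  π_0 = 1/10·π_0 + 1/10·π_1 + 1/10·π_2 + 3/10·π_3 + 1/10·π_4
  π_1 = 3/10·π_0 + 2/5·π_1 + 3/5·π_2 + 1/5·π_3 + 3/10·π_4
  π_2 = 1/5·π_0 + 1/5·π_1 + 1/10·π_2 + 3/10·π_3 + 1/10·π_4
  π_3 = 1/5·π_0 + 1/5·π_1 + 1/10·π_2 + 1/10·π_3 + 1/5·π_4
  normalize: π_0 + π_1 + π_2 + π_3 + π_4 = 1
Solving the linear system gives exactly π = [649/4879, 108/287, 1795/9758, 1611/9758, 691/4879].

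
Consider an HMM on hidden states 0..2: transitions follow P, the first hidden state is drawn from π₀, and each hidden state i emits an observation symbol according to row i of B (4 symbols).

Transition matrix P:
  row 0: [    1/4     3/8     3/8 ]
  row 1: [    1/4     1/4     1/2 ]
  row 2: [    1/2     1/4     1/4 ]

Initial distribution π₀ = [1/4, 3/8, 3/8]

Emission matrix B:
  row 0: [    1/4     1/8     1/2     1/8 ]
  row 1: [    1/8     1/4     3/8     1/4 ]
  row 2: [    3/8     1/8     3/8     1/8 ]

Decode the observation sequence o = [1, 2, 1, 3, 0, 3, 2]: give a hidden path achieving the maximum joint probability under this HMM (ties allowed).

t=0: δ = [3.125e-02, 9.375e-02, 4.688e-02]  (obs o_0=1)
t=1: δ = [1.172e-02, 8.789e-03, 1.758e-02]  ψ = [1, 1, 1]  (obs o_1=2)
t=2: δ = [1.099e-03, 1.099e-03, 5.493e-04]  ψ = [2, 0, 0]  (obs o_2=1)
t=3: δ = [3.433e-05, 1.030e-04, 6.866e-05]  ψ = [0, 0, 1]  (obs o_3=3)
t=4: δ = [8.583e-06, 3.219e-06, 1.931e-05]  ψ = [2, 1, 1]  (obs o_4=0)
t=5: δ = [1.207e-06, 1.207e-06, 6.035e-07]  ψ = [2, 2, 2]  (obs o_5=3)
t=6: δ = [1.509e-07, 1.697e-07, 2.263e-07]  ψ = [0, 0, 1]  (obs o_6=2)
backtrack: best end state = 2; path = [1, 2, 0, 1, 2, 1, 2]

path = [1, 2, 0, 1, 2, 1, 2]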